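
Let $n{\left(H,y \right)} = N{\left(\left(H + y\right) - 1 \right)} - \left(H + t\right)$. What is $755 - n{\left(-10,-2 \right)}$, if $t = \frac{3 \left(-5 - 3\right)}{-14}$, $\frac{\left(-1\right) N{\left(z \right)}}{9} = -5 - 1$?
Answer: $\frac{4849}{7} \approx 692.71$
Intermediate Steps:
$N{\left(z \right)} = 54$ ($N{\left(z \right)} = - 9 \left(-5 - 1\right) = \left(-9\right) \left(-6\right) = 54$)
$t = \frac{12}{7}$ ($t = 3 \left(-8\right) \left(- \frac{1}{14}\right) = \left(-24\right) \left(- \frac{1}{14}\right) = \frac{12}{7} \approx 1.7143$)
$n{\left(H,y \right)} = \frac{366}{7} - H$ ($n{\left(H,y \right)} = 54 - \left(H + \frac{12}{7}\right) = 54 - \left(\frac{12}{7} + H\right) = \frac{366}{7} - H$)
$755 - n{\left(-10,-2 \right)} = 755 - \left(\frac{366}{7} - -10\right) = 755 - \left(\frac{366}{7} + 10\right) = 755 - \frac{436}{7} = \frac{4849}{7}$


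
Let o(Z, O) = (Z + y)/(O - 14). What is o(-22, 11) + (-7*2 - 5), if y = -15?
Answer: -20/3 ≈ -6.6667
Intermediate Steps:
o(Z, O) = (-15 + Z)/(-14 + O) (o(Z, O) = (Z - 15)/(O - 14) = (-15 + Z)/(-14 + O))
o(-22, 11) + (-7*2 - 5) = (-15 - 22)/(-14 + 11) + (-7*2 - 5) = -37/(-3) + (-14 - 5) = -1/3*(-37) - 19 = 37/3 - 19 = -20/3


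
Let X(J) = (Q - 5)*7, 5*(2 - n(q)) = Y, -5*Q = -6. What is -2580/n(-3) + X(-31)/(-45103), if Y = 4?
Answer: -484857117/225515 ≈ -2150.0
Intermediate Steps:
Q = 6/5 (Q = -1/5*(-6) = 6/5 ≈ 1.2000)
n(q) = 6/5 (n(q) = 2 - 1/5*4 = 2 - 4/5 = 6/5)
X(J) = -133/5 (X(J) = (6/5 - 5)*7 = -19/5*7 = -133/5)
-2580/n(-3) + X(-31)/(-45103) = -2580/6/5 - 133/5/(-45103) = -2580*5/6 - 133/5*(-1/45103) = -2150 + 133/225515 = -484857117/225515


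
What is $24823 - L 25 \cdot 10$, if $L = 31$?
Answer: $17073$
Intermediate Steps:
$24823 - L 25 \cdot 10 = 24823 - 31 \cdot 25 \cdot 10 = 24823 - 775 \cdot 10 = 24823 - 7750 = 17073$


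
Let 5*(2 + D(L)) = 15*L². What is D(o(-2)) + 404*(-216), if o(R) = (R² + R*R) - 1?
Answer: -87119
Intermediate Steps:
o(R) = -1 + 2*R² (o(R) = (R² + R²) - 1 = 2*R² - 1 = -1 + 2*R²)
D(L) = -2 + 3*L² (D(L) = -2 + (15*L²)/5 = -2 + 3*L²)
D(o(-2)) + 404*(-216) = (-2 + 3*(-1 + 2*(-2)²)²) + 404*(-216) = (-2 + 3*(-1 + 2*4)²) - 87264 = (-2 + 3*(-1 + 8)²) - 87264 = (-2 + 3*7²) - 87264 = (-2 + 3*49) - 87264 = (-2 + 147) - 87264 = 145 - 87264 = -87119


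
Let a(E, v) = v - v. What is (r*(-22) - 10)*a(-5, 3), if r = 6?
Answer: 0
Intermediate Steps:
a(E, v) = 0
(r*(-22) - 10)*a(-5, 3) = (6*(-22) - 10)*0 = (-132 - 10)*0 = -142*0 = 0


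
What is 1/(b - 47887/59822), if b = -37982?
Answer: -8546/324601013 ≈ -2.6328e-5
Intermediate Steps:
1/(b - 47887/59822) = 1/(-37982 - 47887/59822) = 1/(-37982 - 47887*1/59822) = 1/(-37982 - 6841/8546) = 1/(-324601013/8546) = -8546/324601013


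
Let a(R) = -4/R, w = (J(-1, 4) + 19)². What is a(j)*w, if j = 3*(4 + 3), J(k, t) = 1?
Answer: -1600/21 ≈ -76.190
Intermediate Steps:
j = 21 (j = 3*7 = 21)
w = 400 (w = (1 + 19)² = 20² = 400)
a(j)*w = -4/21*400 = -1600/21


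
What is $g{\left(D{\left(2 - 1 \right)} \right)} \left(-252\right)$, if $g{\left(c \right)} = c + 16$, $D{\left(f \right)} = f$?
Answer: $-4284$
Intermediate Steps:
$g{\left(c \right)} = 16 + c$
$g{\left(D{\left(2 - 1 \right)} \right)} \left(-252\right) = \left(16 + \left(2 - 1\right)\right) \left(-252\right) = \left(16 + 1\right) \left(-252\right) = 17 \left(-252\right) = -4284$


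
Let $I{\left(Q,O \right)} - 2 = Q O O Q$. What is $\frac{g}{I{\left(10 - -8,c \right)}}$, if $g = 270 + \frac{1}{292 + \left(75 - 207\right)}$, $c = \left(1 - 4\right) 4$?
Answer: $\frac{43201}{7465280} \approx 0.0057869$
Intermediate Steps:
$c = -12$ ($c = \left(-3\right) 4 = -12$)
$I{\left(Q,O \right)} = 2 + O^{2} Q^{2}$ ($I{\left(Q,O \right)} = 2 + Q O O Q = 2 + O Q O Q = 2 + Q O^{2} Q = 2 + O^{2} Q^{2}$)
$g = \frac{43201}{160}$ ($g = 270 + \frac{1}{292 + \left(75 - 207\right)} = 270 + \frac{1}{292 - 132} = 270 + \frac{1}{160} = \frac{43201}{160} \approx 270.01$)
$\frac{g}{I{\left(10 - -8,c \right)}} = \frac{43201}{160 \left(2 + \left(-12\right)^{2} \left(10 - -8\right)^{2}\right)} = \frac{43201}{160 \left(2 + 144 \left(10 + 8\right)^{2}\right)} = \frac{43201}{160 \left(2 + 144 \cdot 18^{2}\right)} = \frac{43201}{160 \left(2 + 144 \cdot 324\right)} = \frac{43201}{160 \left(2 + 46656\right)} = \frac{43201}{160 \cdot 46658} = \frac{43201}{160} \cdot \frac{1}{46658} = \frac{43201}{7465280}$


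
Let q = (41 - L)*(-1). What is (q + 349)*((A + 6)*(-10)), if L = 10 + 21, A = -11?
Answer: 16950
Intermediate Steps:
L = 31
q = -10 (q = (41 - 1*31)*(-1) = (41 - 31)*(-1) = 10*(-1) = -10)
(q + 349)*((A + 6)*(-10)) = (-10 + 349)*((-11 + 6)*(-10)) = 339*(-5*(-10)) = 339*50 = 16950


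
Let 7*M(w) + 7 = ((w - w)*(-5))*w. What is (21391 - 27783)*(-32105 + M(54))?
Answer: 205221552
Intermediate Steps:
M(w) = -1 (M(w) = -1 + (((w - w)*(-5))*w)/7 = -1 + ((0*(-5))*w)/7 = -1 + (0*w)/7 = -1 + (⅐)*0 = -1 + 0 = -1)
(21391 - 27783)*(-32105 + M(54)) = (21391 - 27783)*(-32105 - 1) = -6392*(-32106) = 205221552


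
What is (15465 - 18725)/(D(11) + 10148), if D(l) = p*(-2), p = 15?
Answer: -1630/5059 ≈ -0.32220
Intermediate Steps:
D(l) = -30 (D(l) = 15*(-2) = -30)
(15465 - 18725)/(D(11) + 10148) = (15465 - 18725)/(-30 + 10148) = -3260/10118 = -3260*1/10118 = -1630/5059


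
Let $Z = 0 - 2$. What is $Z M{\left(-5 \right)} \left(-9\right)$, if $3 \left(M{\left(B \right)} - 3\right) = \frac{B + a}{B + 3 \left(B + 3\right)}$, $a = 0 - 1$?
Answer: $\frac{630}{11} \approx 57.273$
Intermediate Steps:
$a = -1$ ($a = 0 - 1 = -1$)
$M{\left(B \right)} = 3 + \frac{-1 + B}{3 \left(9 + 4 B\right)}$ ($M{\left(B \right)} = 3 + \frac{\left(B - 1\right) \frac{1}{B + 3 \left(B + 3\right)}}{3} = 3 + \frac{\left(-1 + B\right) \frac{1}{B + 3 \left(3 + B\right)}}{3} = 3 + \frac{\left(-1 + B\right) \frac{1}{B + \left(9 + 3 B\right)}}{3} = 3 + \frac{\left(-1 + B\right) \frac{1}{9 + 4 B}}{3} = 3 + \frac{\frac{1}{9 + 4 B} \left(-1 + B\right)}{3} = 3 + \frac{-1 + B}{3 \left(9 + 4 B\right)}$)
$Z = -2$
$Z M{\left(-5 \right)} \left(-9\right) = - 2 \frac{80 + 37 \left(-5\right)}{3 \left(9 + 4 \left(-5\right)\right)} \left(-9\right) = - 2 \frac{80 - 185}{3 \left(9 - 20\right)} \left(-9\right) = - 2 \cdot \frac{1}{3} \frac{1}{-11} \left(-105\right) \left(-9\right) = - 2 \cdot \frac{1}{3} \left(- \frac{1}{11}\right) \left(-105\right) \left(-9\right) = \left(-2\right) \frac{35}{11} \left(-9\right) = \left(- \frac{70}{11}\right) \left(-9\right) = \frac{630}{11}$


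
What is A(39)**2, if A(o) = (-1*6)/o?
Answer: 4/169 ≈ 0.023669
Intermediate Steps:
A(o) = -6/o
A(39)**2 = (-6/39)**2 = (-6*1/39)**2 = (-2/13)**2 = 4/169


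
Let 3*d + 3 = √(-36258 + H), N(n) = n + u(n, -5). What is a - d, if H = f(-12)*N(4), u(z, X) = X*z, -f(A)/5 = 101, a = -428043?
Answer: -428042 - I*√28178/3 ≈ -4.2804e+5 - 55.954*I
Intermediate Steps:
f(A) = -505 (f(A) = -5*101 = -505)
N(n) = -4*n (N(n) = n - 5*n = -4*n)
H = 8080 (H = -(-2020)*4 = -505*(-16) = 8080)
d = -1 + I*√28178/3 (d = -1 + √(-36258 + 8080)/3 = -1 + √(-28178)/3 = -1 + (I*√28178)/3 = -1 + I*√28178/3 ≈ -1.0 + 55.954*I)
a - d = -428043 - (-1 + I*√28178/3) = -428043 + (1 - I*√28178/3) = -428042 - I*√28178/3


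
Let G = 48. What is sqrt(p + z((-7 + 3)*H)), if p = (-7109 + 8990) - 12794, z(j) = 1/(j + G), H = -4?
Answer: I*sqrt(698431)/8 ≈ 104.47*I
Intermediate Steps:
z(j) = 1/(48 + j) (z(j) = 1/(j + 48) = 1/(48 + j))
p = -10913 (p = 1881 - 12794 = -10913)
sqrt(p + z((-7 + 3)*H)) = sqrt(-10913 + 1/(48 + (-7 + 3)*(-4))) = sqrt(-10913 + 1/(48 - 4*(-4))) = sqrt(-10913 + 1/(48 + 16)) = sqrt(-10913 + 1/64) = sqrt(-698431/64) = I*sqrt(698431)/8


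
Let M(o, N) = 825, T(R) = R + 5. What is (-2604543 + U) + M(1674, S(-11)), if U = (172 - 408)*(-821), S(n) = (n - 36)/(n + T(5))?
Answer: -2409962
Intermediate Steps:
T(R) = 5 + R
S(n) = (-36 + n)/(10 + n) (S(n) = (n - 36)/(n + (5 + 5)) = (-36 + n)/(n + 10) = (-36 + n)/(10 + n))
U = 193756 (U = -236*(-821) = 193756)
(-2604543 + U) + M(1674, S(-11)) = (-2604543 + 193756) + 825 = -2410787 + 825 = -2409962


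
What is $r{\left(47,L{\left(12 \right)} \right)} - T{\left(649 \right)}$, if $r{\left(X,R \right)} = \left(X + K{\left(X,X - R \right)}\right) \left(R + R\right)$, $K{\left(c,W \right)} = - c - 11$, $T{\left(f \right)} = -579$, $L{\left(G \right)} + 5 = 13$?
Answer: $403$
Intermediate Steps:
$L{\left(G \right)} = 8$ ($L{\left(G \right)} = -5 + 13 = 8$)
$K{\left(c,W \right)} = -11 - c$
$r{\left(X,R \right)} = - 22 R$ ($r{\left(X,R \right)} = \left(X - \left(11 + X\right)\right) \left(R + R\right) = - 11 \cdot 2 R = - 22 R$)
$r{\left(47,L{\left(12 \right)} \right)} - T{\left(649 \right)} = \left(-22\right) 8 - -579 = -176 + 579 = 403$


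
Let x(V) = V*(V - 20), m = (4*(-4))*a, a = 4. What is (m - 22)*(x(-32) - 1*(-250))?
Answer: -164604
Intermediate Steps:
m = -64 (m = (4*(-4))*4 = -16*4 = -64)
x(V) = V*(-20 + V)
(m - 22)*(x(-32) - 1*(-250)) = (-64 - 22)*(-32*(-20 - 32) - 1*(-250)) = -86*(-32*(-52) + 250) = -86*(1664 + 250) = -86*1914 = -164604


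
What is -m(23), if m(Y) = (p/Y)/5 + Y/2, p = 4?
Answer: -2653/230 ≈ -11.535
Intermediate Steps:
m(Y) = Y/2 + 4/(5*Y) (m(Y) = (4/Y)/5 + Y/2 = (4/Y)*(1/5) + Y*(1/2) = 4/(5*Y) + Y/2 = Y/2 + 4/(5*Y))
-m(23) = -((1/2)*23 + (4/5)/23) = -(23/2 + (4/5)*(1/23)) = -(23/2 + 4/115) = -1*2653/230 = -2653/230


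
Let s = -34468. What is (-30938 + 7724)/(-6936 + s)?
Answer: 11607/20702 ≈ 0.56067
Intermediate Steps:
(-30938 + 7724)/(-6936 + s) = (-30938 + 7724)/(-6936 - 34468) = -23214/(-41404) = -23214*(-1/41404) = 11607/20702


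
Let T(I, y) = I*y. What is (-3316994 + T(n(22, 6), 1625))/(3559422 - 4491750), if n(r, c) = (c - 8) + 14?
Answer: 1648747/466164 ≈ 3.5368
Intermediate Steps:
n(r, c) = 6 + c (n(r, c) = (-8 + c) + 14 = 6 + c)
(-3316994 + T(n(22, 6), 1625))/(3559422 - 4491750) = (-3316994 + (6 + 6)*1625)/(3559422 - 4491750) = (-3316994 + 12*1625)/(-932328) = (-3316994 + 19500)*(-1/932328) = -3297494*(-1/932328) = 1648747/466164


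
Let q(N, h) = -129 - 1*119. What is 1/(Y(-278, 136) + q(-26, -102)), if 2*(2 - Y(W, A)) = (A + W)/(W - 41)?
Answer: -319/78545 ≈ -0.0040614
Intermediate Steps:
q(N, h) = -248 (q(N, h) = -129 - 119 = -248)
Y(W, A) = 2 - (A + W)/(2*(-41 + W)) (Y(W, A) = 2 - (A + W)/(2*(W - 41)) = 2 - (A + W)/(2*(-41 + W)))
1/(Y(-278, 136) + q(-26, -102)) = 1/((-164 - 1*136 + 3*(-278))/(2*(-41 - 278)) - 248) = 1/((1/2)*(-164 - 136 - 834)/(-319) - 248) = 1/((1/2)*(-1/319)*(-1134) - 248) = 1/(567/319 - 248) = 1/(-78545/319) = -319/78545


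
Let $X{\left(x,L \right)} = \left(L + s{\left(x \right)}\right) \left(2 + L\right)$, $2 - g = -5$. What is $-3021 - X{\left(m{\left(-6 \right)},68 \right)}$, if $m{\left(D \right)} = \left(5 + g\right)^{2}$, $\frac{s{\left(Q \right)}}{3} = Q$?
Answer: $-38021$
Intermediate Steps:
$g = 7$ ($g = 2 - -5 = 2 + 5 = 7$)
$s{\left(Q \right)} = 3 Q$
$m{\left(D \right)} = 144$ ($m{\left(D \right)} = \left(5 + 7\right)^{2} = 12^{2} = 144$)
$X{\left(x,L \right)} = \left(2 + L\right) \left(L + 3 x\right)$ ($X{\left(x,L \right)} = \left(L + 3 x\right) \left(2 + L\right) = \left(2 + L\right) \left(L + 3 x\right)$)
$-3021 - X{\left(m{\left(-6 \right)},68 \right)} = -3021 - \left(68^{2} + 2 \cdot 68 + 6 \cdot 144 + 3 \cdot 68 \cdot 144\right) = -3021 - \left(4624 + 136 + 864 + 29376\right) = -3021 - 35000 = -38021$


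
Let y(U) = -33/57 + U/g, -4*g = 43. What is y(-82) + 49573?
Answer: 40506900/817 ≈ 49580.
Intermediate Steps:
g = -43/4 (g = -¼*43 = -43/4 ≈ -10.750)
y(U) = -11/19 - 4*U/43 (y(U) = -33/57 + U/(-43/4) = -33*1/57 + U*(-4/43) = -11/19 - 4*U/43)
y(-82) + 49573 = (-11/19 - 4/43*(-82)) + 49573 = (-11/19 + 328/43) + 49573 = 5759/817 + 49573 = 40506900/817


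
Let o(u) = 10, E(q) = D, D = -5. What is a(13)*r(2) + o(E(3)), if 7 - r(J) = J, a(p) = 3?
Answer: 25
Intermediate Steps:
E(q) = -5
r(J) = 7 - J
a(13)*r(2) + o(E(3)) = 3*(7 - 1*2) + 10 = 3*(7 - 2) + 10 = 3*5 + 10 = 15 + 10 = 25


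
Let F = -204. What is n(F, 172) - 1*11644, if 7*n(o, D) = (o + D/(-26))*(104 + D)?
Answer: -1815292/91 ≈ -19948.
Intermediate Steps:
n(o, D) = (104 + D)*(o - D/26)/7 (n(o, D) = ((o + D/(-26))*(104 + D))/7 = ((o + D*(-1/26))*(104 + D))/7 = ((o - D/26)*(104 + D))/7 = ((104 + D)*(o - D/26))/7 = (104 + D)*(o - D/26)/7)
n(F, 172) - 1*11644 = (-4/7*172 - 1/182*172² + (104/7)*(-204) + (⅐)*172*(-204)) - 1*11644 = (-688/7 - 1/182*29584 - 21216/7 - 35088/7) - 11644 = (-688/7 - 14792/91 - 21216/7 - 35088/7) - 11644 = -755688/91 - 11644 = -1815292/91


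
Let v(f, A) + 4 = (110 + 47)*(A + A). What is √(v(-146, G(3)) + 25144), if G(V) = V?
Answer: 9*√322 ≈ 161.50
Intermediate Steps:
v(f, A) = -4 + 314*A (v(f, A) = -4 + (110 + 47)*(A + A) = -4 + 157*(2*A) = -4 + 314*A)
√(v(-146, G(3)) + 25144) = √((-4 + 314*3) + 25144) = √((-4 + 942) + 25144) = √(938 + 25144) = √26082 = 9*√322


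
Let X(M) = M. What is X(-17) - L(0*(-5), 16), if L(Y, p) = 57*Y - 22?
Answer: 5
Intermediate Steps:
L(Y, p) = -22 + 57*Y
X(-17) - L(0*(-5), 16) = -17 - (-22 + 57*(0*(-5))) = -17 - (-22 + 57*0) = -17 - (-22 + 0) = -17 - 1*(-22) = -17 + 22 = 5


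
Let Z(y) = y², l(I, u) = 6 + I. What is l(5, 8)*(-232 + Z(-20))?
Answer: 1848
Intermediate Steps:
l(5, 8)*(-232 + Z(-20)) = (6 + 5)*(-232 + (-20)²) = 11*(-232 + 400) = 11*168 = 1848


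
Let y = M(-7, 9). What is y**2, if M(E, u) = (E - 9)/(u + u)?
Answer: 64/81 ≈ 0.79012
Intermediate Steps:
M(E, u) = (-9 + E)/(2*u) (M(E, u) = (-9 + E)/((2*u)) = (-9 + E)*(1/(2*u)) = (-9 + E)/(2*u))
y = -8/9 (y = (1/2)*(-9 - 7)/9 = (1/2)*(1/9)*(-16) = -8/9 ≈ -0.88889)
y**2 = (-8/9)**2 = 64/81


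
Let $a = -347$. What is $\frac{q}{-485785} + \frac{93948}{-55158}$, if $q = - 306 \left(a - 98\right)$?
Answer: $- \frac{1771646468}{893164301} \approx -1.9836$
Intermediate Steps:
$q = 136170$ ($q = - 306 \left(-347 - 98\right) = \left(-306\right) \left(-445\right) = 136170$)
$\frac{q}{-485785} + \frac{93948}{-55158} = \frac{136170}{-485785} + \frac{93948}{-55158} = 136170 \left(- \frac{1}{485785}\right) + 93948 \left(- \frac{1}{55158}\right) = - \frac{27234}{97157} - \frac{15658}{9193} = - \frac{1771646468}{893164301}$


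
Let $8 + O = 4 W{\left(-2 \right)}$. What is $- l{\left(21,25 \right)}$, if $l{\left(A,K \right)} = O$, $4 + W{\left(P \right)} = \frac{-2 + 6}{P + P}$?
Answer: $28$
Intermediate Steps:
$W{\left(P \right)} = -4 + \frac{2}{P}$ ($W{\left(P \right)} = -4 + \frac{-2 + 6}{P + P} = -4 + \frac{4}{2 P} = -4 + 4 \frac{1}{2 P} = -4 + \frac{2}{P}$)
$O = -28$ ($O = -8 + 4 \left(-4 + \frac{2}{-2}\right) = -8 + 4 \left(-4 + 2 \left(- \frac{1}{2}\right)\right) = -8 + 4 \left(-4 - 1\right) = -8 + 4 \left(-5\right) = -8 - 20 = -28$)
$l{\left(A,K \right)} = -28$
$- l{\left(21,25 \right)} = \left(-1\right) \left(-28\right) = 28$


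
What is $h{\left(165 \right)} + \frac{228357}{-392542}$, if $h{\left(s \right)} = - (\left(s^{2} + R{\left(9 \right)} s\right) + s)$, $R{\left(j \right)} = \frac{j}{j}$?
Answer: $- \frac{10816723167}{392542} \approx -27556.0$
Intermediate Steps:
$R{\left(j \right)} = 1$
$h{\left(s \right)} = - s^{2} - 2 s$ ($h{\left(s \right)} = - (\left(s^{2} + 1 s\right) + s) = - (\left(s^{2} + s\right) + s) = - (\left(s + s^{2}\right) + s) = - (s^{2} + 2 s) = - s^{2} - 2 s$)
$h{\left(165 \right)} + \frac{228357}{-392542} = \left(-1\right) 165 \left(2 + 165\right) + \frac{228357}{-392542} = \left(-1\right) 165 \cdot 167 + 228357 \left(- \frac{1}{392542}\right) = -27555 - \frac{228357}{392542} = - \frac{10816723167}{392542}$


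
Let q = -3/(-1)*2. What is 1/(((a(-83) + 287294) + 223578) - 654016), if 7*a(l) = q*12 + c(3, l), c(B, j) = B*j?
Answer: -7/1002185 ≈ -6.9847e-6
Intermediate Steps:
q = 6 (q = -3*(-1)*2 = 3*2 = 6)
a(l) = 72/7 + 3*l/7 (a(l) = (6*12 + 3*l)/7 = (72 + 3*l)/7 = 72/7 + 3*l/7)
1/(((a(-83) + 287294) + 223578) - 654016) = 1/((((72/7 + (3/7)*(-83)) + 287294) + 223578) - 654016) = 1/((((72/7 - 249/7) + 287294) + 223578) - 654016) = 1/(((-177/7 + 287294) + 223578) - 654016) = 1/((2010881/7 + 223578) - 654016) = 1/(3575927/7 - 654016) = 1/(-1002185/7) = -7/1002185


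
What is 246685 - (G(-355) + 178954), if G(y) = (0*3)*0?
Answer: 67731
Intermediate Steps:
G(y) = 0 (G(y) = 0*0 = 0)
246685 - (G(-355) + 178954) = 246685 - (0 + 178954) = 246685 - 1*178954 = 246685 - 178954 = 67731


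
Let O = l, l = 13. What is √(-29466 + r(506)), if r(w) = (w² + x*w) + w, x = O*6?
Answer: 12*√1851 ≈ 516.28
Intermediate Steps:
O = 13
x = 78 (x = 13*6 = 78)
r(w) = w² + 79*w (r(w) = (w² + 78*w) + w = w² + 79*w)
√(-29466 + r(506)) = √(-29466 + 506*(79 + 506)) = √(-29466 + 506*585) = √(-29466 + 296010) = √266544 = 12*√1851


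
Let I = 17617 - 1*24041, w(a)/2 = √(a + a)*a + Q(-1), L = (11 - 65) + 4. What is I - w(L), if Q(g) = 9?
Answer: -6442 + 1000*I ≈ -6442.0 + 1000.0*I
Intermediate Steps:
L = -50 (L = -54 + 4 = -50)
w(a) = 18 + 2*√2*a^(3/2) (w(a) = 2*(√(a + a)*a + 9) = 2*(√(2*a)*a + 9) = 2*((√2*√a)*a + 9) = 2*(√2*a^(3/2) + 9) = 2*(9 + √2*a^(3/2)) = 18 + 2*√2*a^(3/2))
I = -6424 (I = 17617 - 24041 = -6424)
I - w(L) = -6424 - (18 + 2*√2*(-50)^(3/2)) = -6424 - (18 + 2*√2*(-250*I*√2)) = -6424 - (18 - 1000*I) = -6424 + (-18 + 1000*I) = -6442 + 1000*I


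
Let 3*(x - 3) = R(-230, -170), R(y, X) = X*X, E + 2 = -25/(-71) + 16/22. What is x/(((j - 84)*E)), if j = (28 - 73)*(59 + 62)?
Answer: 22577929/11926053 ≈ 1.8932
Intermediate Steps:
j = -5445 (j = -45*121 = -5445)
E = -719/781 (E = -2 + (-25/(-71) + 16/22) = -2 + (-25*(-1/71) + 16*(1/22)) = -2 + (25/71 + 8/11) = -2 + 843/781 = -719/781 ≈ -0.92061)
R(y, X) = X²
x = 28909/3 (x = 3 + (⅓)*(-170)² = 3 + (⅓)*28900 = 3 + 28900/3 = 28909/3 ≈ 9636.3)
x/(((j - 84)*E)) = 28909/(3*(((-5445 - 84)*(-719/781)))) = 28909/(3*((-5529*(-719/781)))) = 28909/(3*(3975351/781)) = (28909/3)*(781/3975351) = 22577929/11926053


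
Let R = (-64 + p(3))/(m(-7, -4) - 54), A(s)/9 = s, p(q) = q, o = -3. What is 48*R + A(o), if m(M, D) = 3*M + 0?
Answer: 301/25 ≈ 12.040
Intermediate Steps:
A(s) = 9*s
m(M, D) = 3*M
R = 61/75 (R = (-64 + 3)/(3*(-7) - 54) = -61/(-21 - 54) = -61/(-75) = -61*(-1/75) = 61/75 ≈ 0.81333)
48*R + A(o) = 48*(61/75) + 9*(-3) = 976/25 - 27 = 301/25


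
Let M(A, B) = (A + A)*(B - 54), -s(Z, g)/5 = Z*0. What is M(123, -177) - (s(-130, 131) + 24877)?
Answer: -81703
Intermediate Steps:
s(Z, g) = 0 (s(Z, g) = -5*Z*0 = -5*0 = 0)
M(A, B) = 2*A*(-54 + B) (M(A, B) = (2*A)*(-54 + B) = 2*A*(-54 + B))
M(123, -177) - (s(-130, 131) + 24877) = 2*123*(-54 - 177) - (0 + 24877) = 2*123*(-231) - 1*24877 = -56826 - 24877 = -81703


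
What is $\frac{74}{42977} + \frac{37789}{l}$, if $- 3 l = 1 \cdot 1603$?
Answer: $- \frac{4872054937}{68892131} \approx -70.72$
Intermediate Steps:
$l = - \frac{1603}{3}$ ($l = - \frac{1 \cdot 1603}{3} = \left(- \frac{1}{3}\right) 1603 = - \frac{1603}{3} \approx -534.33$)
$\frac{74}{42977} + \frac{37789}{l} = \frac{74}{42977} + \frac{37789}{- \frac{1603}{3}} = 74 \cdot \frac{1}{42977} + 37789 \left(- \frac{3}{1603}\right) = \frac{74}{42977} - \frac{113367}{1603} = - \frac{4872054937}{68892131}$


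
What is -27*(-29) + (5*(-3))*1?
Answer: 768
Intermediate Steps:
-27*(-29) + (5*(-3))*1 = 783 - 15*1 = 783 - 15 = 768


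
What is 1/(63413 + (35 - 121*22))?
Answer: 1/60786 ≈ 1.6451e-5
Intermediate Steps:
1/(63413 + (35 - 121*22)) = 1/(63413 + (35 - 2662)) = 1/(63413 - 2627) = 1/60786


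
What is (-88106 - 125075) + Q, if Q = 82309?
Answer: -130872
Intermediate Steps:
(-88106 - 125075) + Q = (-88106 - 125075) + 82309 = -213181 + 82309 = -130872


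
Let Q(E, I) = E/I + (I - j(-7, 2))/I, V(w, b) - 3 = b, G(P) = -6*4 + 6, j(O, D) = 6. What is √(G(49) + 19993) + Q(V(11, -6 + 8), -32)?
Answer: 33/32 + 5*√799 ≈ 142.36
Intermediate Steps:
G(P) = -18 (G(P) = -24 + 6 = -18)
V(w, b) = 3 + b
Q(E, I) = E/I + (-6 + I)/I (Q(E, I) = E/I + (I - 1*6)/I = E/I + (I - 6)/I = E/I + (-6 + I)/I)
√(G(49) + 19993) + Q(V(11, -6 + 8), -32) = √(-18 + 19993) + (-6 + (3 + (-6 + 8)) - 32)/(-32) = √19975 - (-6 + (3 + 2) - 32)/32 = 5*√799 - (-6 + 5 - 32)/32 = 5*√799 - 1/32*(-33) = 5*√799 + 33/32 = 33/32 + 5*√799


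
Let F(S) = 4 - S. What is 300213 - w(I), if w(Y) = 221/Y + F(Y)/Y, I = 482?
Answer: 144702923/482 ≈ 3.0021e+5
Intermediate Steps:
w(Y) = 221/Y + (4 - Y)/Y
300213 - w(I) = 300213 - (225 - 1*482)/482 = 300213 - (225 - 482)/482 = 300213 - (-257)/482 = 300213 - 1*(-257/482) = 300213 + 257/482 = 144702923/482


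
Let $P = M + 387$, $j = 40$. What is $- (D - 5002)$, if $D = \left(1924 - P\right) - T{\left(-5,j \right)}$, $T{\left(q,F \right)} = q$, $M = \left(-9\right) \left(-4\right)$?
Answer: $3496$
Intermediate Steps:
$M = 36$
$P = 423$ ($P = 36 + 387 = 423$)
$D = 1506$ ($D = \left(1924 - 423\right) - -5 = \left(1924 - 423\right) + 5 = 1501 + 5 = 1506$)
$- (D - 5002) = - (1506 - 5002) = \left(-1\right) \left(-3496\right) = 3496$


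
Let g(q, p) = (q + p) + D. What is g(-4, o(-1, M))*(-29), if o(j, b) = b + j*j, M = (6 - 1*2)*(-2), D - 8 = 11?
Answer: -232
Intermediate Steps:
D = 19 (D = 8 + 11 = 19)
M = -8 (M = (6 - 2)*(-2) = 4*(-2) = -8)
o(j, b) = b + j²
g(q, p) = 19 + p + q (g(q, p) = (q + p) + 19 = (p + q) + 19 = 19 + p + q)
g(-4, o(-1, M))*(-29) = (19 + (-8 + (-1)²) - 4)*(-29) = (19 + (-8 + 1) - 4)*(-29) = (19 - 7 - 4)*(-29) = 8*(-29) = -232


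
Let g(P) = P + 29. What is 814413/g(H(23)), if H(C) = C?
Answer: 814413/52 ≈ 15662.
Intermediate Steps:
g(P) = 29 + P
814413/g(H(23)) = 814413/(29 + 23) = 814413/52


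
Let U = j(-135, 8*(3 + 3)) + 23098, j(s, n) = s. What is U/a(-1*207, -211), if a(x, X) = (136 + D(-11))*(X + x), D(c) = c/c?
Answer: -22963/57266 ≈ -0.40099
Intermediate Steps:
D(c) = 1
a(x, X) = 137*X + 137*x (a(x, X) = (136 + 1)*(X + x) = 137*(X + x) = 137*X + 137*x)
U = 22963 (U = -135 + 23098 = 22963)
U/a(-1*207, -211) = 22963/(137*(-211) + 137*(-1*207)) = 22963/(-28907 + 137*(-207)) = 22963/(-28907 - 28359) = 22963/(-57266) = 22963*(-1/57266) = -22963/57266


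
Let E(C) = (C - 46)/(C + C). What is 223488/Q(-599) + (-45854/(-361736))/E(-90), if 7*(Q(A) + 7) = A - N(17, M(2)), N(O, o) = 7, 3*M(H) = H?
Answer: -9619719191667/4027930360 ≈ -2388.3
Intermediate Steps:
M(H) = H/3
Q(A) = -8 + A/7 (Q(A) = -7 + (A - 1*7)/7 = -7 + (A - 7)/7 = -7 + (-7 + A)/7 = -7 + (-1 + A/7) = -8 + A/7)
E(C) = (-46 + C)/(2*C) (E(C) = (-46 + C)/((2*C)) = (-46 + C)*(1/(2*C)) = (-46 + C)/(2*C))
223488/Q(-599) + (-45854/(-361736))/E(-90) = 223488/(-8 + (1/7)*(-599)) + (-45854/(-361736))/(((1/2)*(-46 - 90)/(-90))) = 223488/(-8 - 599/7) + (-45854*(-1/361736))/(((1/2)*(-1/90)*(-136))) = 223488/(-655/7) + 22927/(180868*(34/45)) = 223488*(-7/655) + (22927/180868)*(45/34) = -1564416/655 + 1031715/6149512 = -9619719191667/4027930360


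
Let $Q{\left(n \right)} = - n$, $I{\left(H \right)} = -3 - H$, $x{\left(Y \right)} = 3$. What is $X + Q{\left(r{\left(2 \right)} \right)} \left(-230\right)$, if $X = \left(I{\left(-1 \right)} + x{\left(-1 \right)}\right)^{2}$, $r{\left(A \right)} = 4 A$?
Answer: $1841$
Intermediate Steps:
$X = 1$ ($X = \left(\left(-3 - -1\right) + 3\right)^{2} = \left(\left(-3 + 1\right) + 3\right)^{2} = \left(-2 + 3\right)^{2} = 1^{2} = 1$)
$X + Q{\left(r{\left(2 \right)} \right)} \left(-230\right) = 1 + - 4 \cdot 2 \left(-230\right) = 1 + \left(-1\right) 8 \left(-230\right) = 1 - -1840 = 1 + 1840 = 1841$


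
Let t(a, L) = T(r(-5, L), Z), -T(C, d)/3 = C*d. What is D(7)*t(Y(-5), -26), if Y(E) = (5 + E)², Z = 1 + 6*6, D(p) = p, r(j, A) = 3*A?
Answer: 60606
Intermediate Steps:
Z = 37 (Z = 1 + 36 = 37)
T(C, d) = -3*C*d
t(a, L) = -333*L (t(a, L) = -3*3*L*37 = -333*L)
D(7)*t(Y(-5), -26) = 7*(-333*(-26)) = 7*8658 = 60606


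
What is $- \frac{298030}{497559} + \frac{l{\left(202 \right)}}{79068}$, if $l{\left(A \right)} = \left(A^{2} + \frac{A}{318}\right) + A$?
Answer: $- \frac{167555028205}{2085072735636} \approx -0.080359$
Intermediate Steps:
$l{\left(A \right)} = A^{2} + \frac{319 A}{318}$ ($l{\left(A \right)} = \left(A^{2} + \frac{A}{318}\right) + A = A^{2} + \frac{319 A}{318}$)
$- \frac{298030}{497559} + \frac{l{\left(202 \right)}}{79068} = - \frac{298030}{497559} + \frac{\frac{1}{318} \cdot 202 \left(319 + 318 \cdot 202\right)}{79068} = \left(-298030\right) \frac{1}{497559} + \frac{1}{318} \cdot 202 \left(319 + 64236\right) \frac{1}{79068} = - \frac{298030}{497559} + \frac{1}{318} \cdot 202 \cdot 64555 \cdot \frac{1}{79068} = - \frac{298030}{497559} + \frac{6520055}{159} \cdot \frac{1}{79068} = - \frac{298030}{497559} + \frac{6520055}{12571812} = - \frac{167555028205}{2085072735636}$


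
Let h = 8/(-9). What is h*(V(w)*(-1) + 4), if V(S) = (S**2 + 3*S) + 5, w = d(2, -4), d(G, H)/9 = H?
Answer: 9512/9 ≈ 1056.9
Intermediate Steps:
d(G, H) = 9*H
w = -36 (w = 9*(-4) = -36)
h = -8/9 (h = 8*(-1/9) = -8/9 ≈ -0.88889)
V(S) = 5 + S**2 + 3*S
h*(V(w)*(-1) + 4) = -8*((5 + (-36)**2 + 3*(-36))*(-1) + 4)/9 = -8*((5 + 1296 - 108)*(-1) + 4)/9 = -8*(1193*(-1) + 4)/9 = -8*(-1193 + 4)/9 = -8/9*(-1189) = 9512/9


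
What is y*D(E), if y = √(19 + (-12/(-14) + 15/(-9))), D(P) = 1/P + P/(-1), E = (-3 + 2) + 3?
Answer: -√8022/14 ≈ -6.3975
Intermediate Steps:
E = 2 (E = -1 + 3 = 2)
D(P) = 1/P - P (D(P) = 1/P + P*(-1) = 1/P - P)
y = √8022/21 (y = √(19 + (-12*(-1/14) + 15*(-⅑))) = √(19 + (6/7 - 5/3)) = √(19 - 17/21) = √(382/21) = √8022/21 ≈ 4.2650)
y*D(E) = (√8022/21)*(1/2 - 1*2) = (√8022/21)*(½ - 2) = (√8022/21)*(-3/2) = -√8022/14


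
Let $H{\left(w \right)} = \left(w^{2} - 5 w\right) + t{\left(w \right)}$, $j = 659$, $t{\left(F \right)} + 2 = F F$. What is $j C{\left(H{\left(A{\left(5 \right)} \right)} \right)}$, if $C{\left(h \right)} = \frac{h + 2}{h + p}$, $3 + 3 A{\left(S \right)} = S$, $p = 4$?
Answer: $\frac{7249}{2} \approx 3624.5$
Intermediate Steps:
$A{\left(S \right)} = -1 + \frac{S}{3}$
$t{\left(F \right)} = -2 + F^{2}$ ($t{\left(F \right)} = -2 + F F = -2 + F^{2}$)
$H{\left(w \right)} = -2 - 5 w + 2 w^{2}$ ($H{\left(w \right)} = \left(w^{2} - 5 w\right) + \left(-2 + w^{2}\right) = -2 - 5 w + 2 w^{2}$)
$C{\left(h \right)} = \frac{2 + h}{4 + h}$ ($C{\left(h \right)} = \frac{h + 2}{h + 4} = \frac{2 + h}{4 + h}$)
$j C{\left(H{\left(A{\left(5 \right)} \right)} \right)} = 659 \frac{2 - \left(2 - 2 \left(-1 + \frac{1}{3} \cdot 5\right)^{2} + 5 \left(-1 + \frac{1}{3} \cdot 5\right)\right)}{4 - \left(2 - 2 \left(-1 + \frac{1}{3} \cdot 5\right)^{2} + 5 \left(-1 + \frac{1}{3} \cdot 5\right)\right)} = 659 \frac{2 - \left(2 - 2 \left(-1 + \frac{5}{3}\right)^{2} + 5 \left(-1 + \frac{5}{3}\right)\right)}{4 - \left(2 - 2 \left(-1 + \frac{5}{3}\right)^{2} + 5 \left(-1 + \frac{5}{3}\right)\right)} = 659 \frac{2 - \left(\frac{16}{3} - \frac{8}{9}\right)}{4 - \left(\frac{16}{3} - \frac{8}{9}\right)} = 659 \frac{2 - \frac{40}{9}}{4 - \frac{40}{9}} = 659 \frac{1}{- \frac{4}{9}} \left(- \frac{22}{9}\right) = 659 \left(\left(- \frac{9}{4}\right) \left(- \frac{22}{9}\right)\right) = 659 \cdot \frac{11}{2} = \frac{7249}{2}$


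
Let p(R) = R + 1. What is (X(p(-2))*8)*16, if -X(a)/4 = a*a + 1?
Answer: -1024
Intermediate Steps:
p(R) = 1 + R
X(a) = -4 - 4*a**2 (X(a) = -4*(a*a + 1) = -4*(a**2 + 1) = -4*(1 + a**2) = -4 - 4*a**2)
(X(p(-2))*8)*16 = ((-4 - 4*(1 - 2)**2)*8)*16 = ((-4 - 4*(-1)**2)*8)*16 = ((-4 - 4*1)*8)*16 = ((-4 - 4)*8)*16 = -8*8*16 = -64*16 = -1024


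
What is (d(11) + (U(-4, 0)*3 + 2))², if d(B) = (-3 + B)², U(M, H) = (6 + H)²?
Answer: 30276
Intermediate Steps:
(d(11) + (U(-4, 0)*3 + 2))² = ((-3 + 11)² + ((6 + 0)²*3 + 2))² = (8² + (6²*3 + 2))² = (64 + (36*3 + 2))² = (64 + (108 + 2))² = (64 + 110)² = 174² = 30276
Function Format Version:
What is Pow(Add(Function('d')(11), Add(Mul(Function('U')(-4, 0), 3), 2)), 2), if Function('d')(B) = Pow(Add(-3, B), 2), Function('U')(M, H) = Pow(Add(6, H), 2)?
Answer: 30276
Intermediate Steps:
Pow(Add(Function('d')(11), Add(Mul(Function('U')(-4, 0), 3), 2)), 2) = Pow(Add(Pow(Add(-3, 11), 2), Add(Mul(Pow(Add(6, 0), 2), 3), 2)), 2) = Pow(Add(Pow(8, 2), Add(Mul(Pow(6, 2), 3), 2)), 2) = Pow(Add(64, Add(Mul(36, 3), 2)), 2) = Pow(Add(64, Add(108, 2)), 2) = Pow(Add(64, 110), 2) = Pow(174, 2) = 30276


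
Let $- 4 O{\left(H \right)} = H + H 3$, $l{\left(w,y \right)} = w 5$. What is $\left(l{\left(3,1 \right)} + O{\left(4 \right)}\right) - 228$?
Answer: $-217$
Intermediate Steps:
$l{\left(w,y \right)} = 5 w$
$O{\left(H \right)} = - H$ ($O{\left(H \right)} = - \frac{H + H 3}{4} = - \frac{H + 3 H}{4} = - \frac{4 H}{4} = - H$)
$\left(l{\left(3,1 \right)} + O{\left(4 \right)}\right) - 228 = \left(5 \cdot 3 - 4\right) - 228 = \left(15 - 4\right) - 228 = 11 - 228 = -217$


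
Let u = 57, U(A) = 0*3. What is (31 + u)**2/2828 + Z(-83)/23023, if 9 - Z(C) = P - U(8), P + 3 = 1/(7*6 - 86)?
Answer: 12183635/4448444 ≈ 2.7389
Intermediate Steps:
U(A) = 0
P = -133/44 (P = -3 + 1/(7*6 - 86) = -3 + 1/(42 - 86) = -3 + 1/(-44) = -3 - 1/44 = -133/44 ≈ -3.0227)
Z(C) = 529/44 (Z(C) = 9 - (-133/44 - 1*0) = 9 - (-133/44 + 0) = 9 - 1*(-133/44) = 9 + 133/44 = 529/44)
(31 + u)**2/2828 + Z(-83)/23023 = (31 + 57)**2/2828 + (529/44)/23023 = 88**2*(1/2828) + (529/44)*(1/23023) = 7744*(1/2828) + 23/44044 = 1936/707 + 23/44044 = 12183635/4448444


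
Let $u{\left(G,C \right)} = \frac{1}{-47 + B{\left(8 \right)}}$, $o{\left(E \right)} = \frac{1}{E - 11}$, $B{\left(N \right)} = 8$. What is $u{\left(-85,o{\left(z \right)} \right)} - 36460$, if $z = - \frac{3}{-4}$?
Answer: $- \frac{1421941}{39} \approx -36460.0$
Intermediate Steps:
$z = \frac{3}{4}$ ($z = \left(-3\right) \left(- \frac{1}{4}\right) = \frac{3}{4} \approx 0.75$)
$o{\left(E \right)} = \frac{1}{-11 + E}$
$u{\left(G,C \right)} = - \frac{1}{39}$ ($u{\left(G,C \right)} = \frac{1}{-47 + 8} = \frac{1}{-39} = - \frac{1}{39}$)
$u{\left(-85,o{\left(z \right)} \right)} - 36460 = - \frac{1}{39} - 36460 = - \frac{1421941}{39}$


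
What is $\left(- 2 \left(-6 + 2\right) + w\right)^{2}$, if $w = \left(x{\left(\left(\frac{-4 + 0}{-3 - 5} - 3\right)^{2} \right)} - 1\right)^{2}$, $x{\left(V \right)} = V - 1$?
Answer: $\frac{173889}{256} \approx 679.25$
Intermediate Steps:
$x{\left(V \right)} = -1 + V$
$w = \frac{289}{16}$ ($w = \left(\left(-1 + \left(\frac{-4 + 0}{-3 - 5} - 3\right)^{2}\right) - 1\right)^{2} = \left(\left(-1 + \left(- \frac{4}{-8} - 3\right)^{2}\right) - 1\right)^{2} = \left(\left(-1 + \left(\left(-4\right) \left(- \frac{1}{8}\right) - 3\right)^{2}\right) - 1\right)^{2} = \left(\left(-1 + \left(\frac{1}{2} - 3\right)^{2}\right) - 1\right)^{2} = \left(\left(-1 + \left(- \frac{5}{2}\right)^{2}\right) - 1\right)^{2} = \left(\left(-1 + \frac{25}{4}\right) - 1\right)^{2} = \left(\frac{21}{4} - 1\right)^{2} = \left(\frac{17}{4}\right)^{2} = \frac{289}{16} \approx 18.063$)
$\left(- 2 \left(-6 + 2\right) + w\right)^{2} = \left(- 2 \left(-6 + 2\right) + \frac{289}{16}\right)^{2} = \left(\left(-2\right) \left(-4\right) + \frac{289}{16}\right)^{2} = \left(8 + \frac{289}{16}\right)^{2} = \left(\frac{417}{16}\right)^{2} = \frac{173889}{256}$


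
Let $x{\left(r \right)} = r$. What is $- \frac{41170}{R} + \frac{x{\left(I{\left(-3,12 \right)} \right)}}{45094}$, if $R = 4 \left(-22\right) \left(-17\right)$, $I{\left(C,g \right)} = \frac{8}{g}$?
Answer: $- \frac{1392389237}{50595468} \approx -27.52$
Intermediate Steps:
$R = 1496$ ($R = \left(-88\right) \left(-17\right) = 1496$)
$- \frac{41170}{R} + \frac{x{\left(I{\left(-3,12 \right)} \right)}}{45094} = - \frac{41170}{1496} + \frac{8 \cdot \frac{1}{12}}{45094} = \left(-41170\right) \frac{1}{1496} + 8 \cdot \frac{1}{12} \cdot \frac{1}{45094} = - \frac{20585}{748} + \frac{2}{3} \cdot \frac{1}{45094} = - \frac{20585}{748} + \frac{1}{67641} = - \frac{1392389237}{50595468}$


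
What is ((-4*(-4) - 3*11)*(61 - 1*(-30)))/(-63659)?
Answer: 1547/63659 ≈ 0.024301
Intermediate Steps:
((-4*(-4) - 3*11)*(61 - 1*(-30)))/(-63659) = ((16 - 33)*(61 + 30))*(-1/63659) = -17*91*(-1/63659) = -1547*(-1/63659) = 1547/63659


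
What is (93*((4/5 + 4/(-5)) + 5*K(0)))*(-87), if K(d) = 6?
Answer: -242730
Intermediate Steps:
(93*((4/5 + 4/(-5)) + 5*K(0)))*(-87) = (93*((4/5 + 4/(-5)) + 5*6))*(-87) = (93*((4*(⅕) + 4*(-⅕)) + 30))*(-87) = (93*((⅘ - ⅘) + 30))*(-87) = (93*(0 + 30))*(-87) = (93*30)*(-87) = 2790*(-87) = -242730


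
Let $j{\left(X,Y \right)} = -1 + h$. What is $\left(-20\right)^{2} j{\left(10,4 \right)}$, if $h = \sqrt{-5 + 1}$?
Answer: $-400 + 800 i \approx -400.0 + 800.0 i$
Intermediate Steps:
$h = 2 i$ ($h = \sqrt{-4} = 2 i \approx 2.0 i$)
$j{\left(X,Y \right)} = -1 + 2 i$
$\left(-20\right)^{2} j{\left(10,4 \right)} = \left(-20\right)^{2} \left(-1 + 2 i\right) = 400 \left(-1 + 2 i\right) = -400 + 800 i$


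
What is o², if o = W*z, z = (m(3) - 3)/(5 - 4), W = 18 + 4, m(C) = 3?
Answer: 0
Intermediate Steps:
W = 22
z = 0 (z = (3 - 3)/(5 - 4) = 0/1 = 0*1 = 0)
o = 0 (o = 22*0 = 0)
o² = 0² = 0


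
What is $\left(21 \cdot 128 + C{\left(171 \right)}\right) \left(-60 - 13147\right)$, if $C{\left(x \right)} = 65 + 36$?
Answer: $-36834323$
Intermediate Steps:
$C{\left(x \right)} = 101$
$\left(21 \cdot 128 + C{\left(171 \right)}\right) \left(-60 - 13147\right) = \left(21 \cdot 128 + 101\right) \left(-60 - 13147\right) = \left(2688 + 101\right) \left(-13207\right) = 2789 \left(-13207\right) = -36834323$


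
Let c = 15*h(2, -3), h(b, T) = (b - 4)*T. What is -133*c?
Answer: -11970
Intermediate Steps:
h(b, T) = T*(-4 + b) (h(b, T) = (-4 + b)*T = T*(-4 + b))
c = 90 (c = 15*(-3*(-4 + 2)) = 15*(-3*(-2)) = 15*6 = 90)
-133*c = -133*90 = -11970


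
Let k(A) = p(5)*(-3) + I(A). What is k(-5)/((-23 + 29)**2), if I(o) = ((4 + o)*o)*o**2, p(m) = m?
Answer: 55/18 ≈ 3.0556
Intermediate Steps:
I(o) = o**3*(4 + o) (I(o) = (o*(4 + o))*o**2 = o**3*(4 + o))
k(A) = -15 + A**3*(4 + A) (k(A) = 5*(-3) + A**3*(4 + A) = -15 + A**3*(4 + A))
k(-5)/((-23 + 29)**2) = (-15 + (-5)**3*(4 - 5))/((-23 + 29)**2) = (-15 - 125*(-1))/(6**2) = (-15 + 125)/36 = 110*(1/36) = 55/18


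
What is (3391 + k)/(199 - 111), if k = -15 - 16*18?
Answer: 386/11 ≈ 35.091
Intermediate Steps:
k = -303 (k = -15 - 288 = -303)
(3391 + k)/(199 - 111) = (3391 - 303)/(199 - 111) = 3088/88 = 3088*(1/88) = 386/11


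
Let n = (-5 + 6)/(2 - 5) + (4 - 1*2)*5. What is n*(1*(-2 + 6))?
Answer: 116/3 ≈ 38.667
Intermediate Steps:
n = 29/3 (n = 1/(-3) + (4 - 2)*5 = 1*(-1/3) + 2*5 = -1/3 + 10 = 29/3 ≈ 9.6667)
n*(1*(-2 + 6)) = 29*(1*(-2 + 6))/3 = 29*(1*4)/3 = (29/3)*4 = 116/3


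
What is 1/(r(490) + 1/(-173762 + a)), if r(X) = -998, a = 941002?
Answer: -767240/765705519 ≈ -0.0010020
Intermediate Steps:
1/(r(490) + 1/(-173762 + a)) = 1/(-998 + 1/(-173762 + 941002)) = 1/(-998 + 1/767240) = 1/(-765705519/767240) = -767240/765705519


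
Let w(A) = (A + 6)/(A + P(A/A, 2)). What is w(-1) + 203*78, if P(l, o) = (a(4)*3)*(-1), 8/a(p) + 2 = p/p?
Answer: 364187/23 ≈ 15834.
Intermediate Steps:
a(p) = -8 (a(p) = 8/(-2 + p/p) = 8/(-2 + 1) = 8/(-1) = 8*(-1) = -8)
P(l, o) = 24 (P(l, o) = -8*3*(-1) = -24*(-1) = 24)
w(A) = (6 + A)/(24 + A) (w(A) = (A + 6)/(A + 24) = (6 + A)/(24 + A))
w(-1) + 203*78 = (6 - 1)/(24 - 1) + 203*78 = 5/23 + 15834 = 364187/23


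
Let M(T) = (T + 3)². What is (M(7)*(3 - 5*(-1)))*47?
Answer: 37600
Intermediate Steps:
M(T) = (3 + T)²
(M(7)*(3 - 5*(-1)))*47 = ((3 + 7)²*(3 - 5*(-1)))*47 = (10²*(3 + 5))*47 = (100*8)*47 = 800*47 = 37600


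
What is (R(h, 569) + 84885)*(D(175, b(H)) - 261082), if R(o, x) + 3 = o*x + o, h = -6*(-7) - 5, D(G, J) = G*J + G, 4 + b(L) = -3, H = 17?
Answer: -27778652304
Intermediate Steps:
b(L) = -7 (b(L) = -4 - 3 = -7)
D(G, J) = G + G*J
h = 37 (h = 42 - 5 = 37)
R(o, x) = -3 + o + o*x (R(o, x) = -3 + (o*x + o) = -3 + (o + o*x) = -3 + o + o*x)
(R(h, 569) + 84885)*(D(175, b(H)) - 261082) = ((-3 + 37 + 37*569) + 84885)*(175*(1 - 7) - 261082) = ((-3 + 37 + 21053) + 84885)*(175*(-6) - 261082) = (21087 + 84885)*(-1050 - 261082) = 105972*(-262132) = -27778652304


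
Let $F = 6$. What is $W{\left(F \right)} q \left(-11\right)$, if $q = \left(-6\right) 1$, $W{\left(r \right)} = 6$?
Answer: $396$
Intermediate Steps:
$q = -6$
$W{\left(F \right)} q \left(-11\right) = 6 \left(-6\right) \left(-11\right) = \left(-36\right) \left(-11\right) = 396$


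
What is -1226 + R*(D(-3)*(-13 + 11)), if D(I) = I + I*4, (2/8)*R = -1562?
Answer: -188666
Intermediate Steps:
R = -6248 (R = 4*(-1562) = -6248)
D(I) = 5*I (D(I) = I + 4*I = 5*I)
-1226 + R*(D(-3)*(-13 + 11)) = -1226 - 6248*5*(-3)*(-13 + 11) = -1226 - (-93720)*(-2) = -1226 - 6248*30 = -1226 - 187440 = -188666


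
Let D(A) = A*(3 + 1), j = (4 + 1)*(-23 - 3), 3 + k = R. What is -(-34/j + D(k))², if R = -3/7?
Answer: -37466641/207025 ≈ -180.98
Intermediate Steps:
R = -3/7 (R = -3*⅐ = -3/7 ≈ -0.42857)
k = -24/7 (k = -3 - 3/7 = -24/7 ≈ -3.4286)
j = -130 (j = 5*(-26) = -130)
D(A) = 4*A (D(A) = A*4 = 4*A)
-(-34/j + D(k))² = -(-34/(-130) + 4*(-24/7))² = -(-34*(-1/130) - 96/7)² = -(17/65 - 96/7)² = -(-6121/455)² = -1*37466641/207025 = -37466641/207025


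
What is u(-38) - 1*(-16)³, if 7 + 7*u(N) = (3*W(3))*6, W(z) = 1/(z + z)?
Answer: 28668/7 ≈ 4095.4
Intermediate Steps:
W(z) = 1/(2*z)
u(N) = -4/7 (u(N) = -1 + ((3*((½)/3))*6)/7 = -1 + ((3*((½)*(⅓)))*6)/7 = -1 + ((3*(⅙))*6)/7 = -1 + ((½)*6)/7 = -1 + (⅐)*3 = -1 + 3/7 = -4/7)
u(-38) - 1*(-16)³ = -4/7 - 1*(-16)³ = -4/7 - 1*(-4096) = -4/7 + 4096 = 28668/7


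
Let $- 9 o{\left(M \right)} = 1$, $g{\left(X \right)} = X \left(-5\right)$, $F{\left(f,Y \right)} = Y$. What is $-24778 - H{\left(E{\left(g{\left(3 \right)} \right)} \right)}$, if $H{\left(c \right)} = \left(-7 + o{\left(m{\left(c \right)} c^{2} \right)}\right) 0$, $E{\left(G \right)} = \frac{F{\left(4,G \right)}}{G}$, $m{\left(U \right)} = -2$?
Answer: $-24778$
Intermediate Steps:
$g{\left(X \right)} = - 5 X$
$o{\left(M \right)} = - \frac{1}{9}$ ($o{\left(M \right)} = \left(- \frac{1}{9}\right) 1 = - \frac{1}{9}$)
$E{\left(G \right)} = 1$ ($E{\left(G \right)} = \frac{G}{G} = 1$)
$H{\left(c \right)} = 0$ ($H{\left(c \right)} = \left(-7 - \frac{1}{9}\right) 0 = \left(- \frac{64}{9}\right) 0 = 0$)
$-24778 - H{\left(E{\left(g{\left(3 \right)} \right)} \right)} = -24778 - 0 = -24778 + 0 = -24778$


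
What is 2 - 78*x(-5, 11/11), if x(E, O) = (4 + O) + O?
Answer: -466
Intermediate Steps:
x(E, O) = 4 + 2*O
2 - 78*x(-5, 11/11) = 2 - 78*(4 + 2*(11/11)) = 2 - 78*(4 + 2*(11*(1/11))) = 2 - 78*(4 + 2*1) = 2 - 78*(4 + 2) = 2 - 78*6 = 2 - 468 = -466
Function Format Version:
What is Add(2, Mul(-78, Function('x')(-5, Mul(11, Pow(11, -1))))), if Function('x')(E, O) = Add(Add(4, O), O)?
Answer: -466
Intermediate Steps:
Function('x')(E, O) = Add(4, Mul(2, O))
Add(2, Mul(-78, Function('x')(-5, Mul(11, Pow(11, -1))))) = Add(2, Mul(-78, Add(4, Mul(2, Mul(11, Pow(11, -1)))))) = Add(2, Mul(-78, Add(4, Mul(2, Mul(11, Rational(1, 11)))))) = Add(2, Mul(-78, Add(4, Mul(2, 1)))) = Add(2, Mul(-78, Add(4, 2))) = Add(2, Mul(-78, 6)) = Add(2, -468) = -466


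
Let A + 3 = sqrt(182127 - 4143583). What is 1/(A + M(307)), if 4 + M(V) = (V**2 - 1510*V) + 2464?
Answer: -22929/8412072247 - I*sqrt(247591)/33648288988 ≈ -2.7257e-6 - 1.4788e-8*I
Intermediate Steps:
A = -3 + 4*I*sqrt(247591) (A = -3 + sqrt(182127 - 4143583) = -3 + sqrt(-3961456) = -3 + 4*I*sqrt(247591) ≈ -3.0 + 1990.3*I)
M(V) = 2460 + V**2 - 1510*V (M(V) = -4 + ((V**2 - 1510*V) + 2464) = -4 + (2464 + V**2 - 1510*V) = 2460 + V**2 - 1510*V)
1/(A + M(307)) = 1/((-3 + 4*I*sqrt(247591)) + (2460 + 307**2 - 1510*307)) = 1/((-3 + 4*I*sqrt(247591)) + (2460 + 94249 - 463570)) = 1/((-3 + 4*I*sqrt(247591)) - 366861) = 1/(-366864 + 4*I*sqrt(247591))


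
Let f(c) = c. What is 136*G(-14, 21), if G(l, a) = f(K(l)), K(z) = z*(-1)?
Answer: 1904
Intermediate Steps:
K(z) = -z
G(l, a) = -l
136*G(-14, 21) = 136*(-1*(-14)) = 136*14 = 1904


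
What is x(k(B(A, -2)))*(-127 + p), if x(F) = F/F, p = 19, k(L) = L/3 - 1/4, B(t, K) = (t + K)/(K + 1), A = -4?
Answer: -108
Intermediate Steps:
B(t, K) = (K + t)/(1 + K)
k(L) = -¼ + L/3 (k(L) = L*(⅓) - 1*¼ = L/3 - ¼ = -¼ + L/3)
x(F) = 1
x(k(B(A, -2)))*(-127 + p) = 1*(-127 + 19) = 1*(-108) = -108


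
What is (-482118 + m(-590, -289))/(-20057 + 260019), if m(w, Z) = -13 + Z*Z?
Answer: -199305/119981 ≈ -1.6611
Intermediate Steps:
m(w, Z) = -13 + Z**2
(-482118 + m(-590, -289))/(-20057 + 260019) = (-482118 + (-13 + (-289)**2))/(-20057 + 260019) = (-482118 + (-13 + 83521))/239962 = (-482118 + 83508)*(1/239962) = -398610*1/239962 = -199305/119981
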